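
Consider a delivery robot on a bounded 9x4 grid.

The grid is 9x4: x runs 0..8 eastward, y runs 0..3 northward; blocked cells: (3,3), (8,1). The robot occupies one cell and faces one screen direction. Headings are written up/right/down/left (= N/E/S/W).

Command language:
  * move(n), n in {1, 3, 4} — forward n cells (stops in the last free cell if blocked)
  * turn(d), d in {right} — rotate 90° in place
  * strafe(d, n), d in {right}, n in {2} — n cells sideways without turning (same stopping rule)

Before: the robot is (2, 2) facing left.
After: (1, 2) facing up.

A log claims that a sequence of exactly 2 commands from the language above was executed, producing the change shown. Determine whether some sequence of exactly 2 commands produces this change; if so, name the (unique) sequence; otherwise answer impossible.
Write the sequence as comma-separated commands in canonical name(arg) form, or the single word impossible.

move(1), turn(right)

key: position moved to (1,2) AND the heading swung to N — translation plus rotation needed
t0: (2, 2) facing left
[1] after move(1): (1, 2) facing left
[2] after turn(right): (1, 2) facing up
all 25 alternatives checked — unique.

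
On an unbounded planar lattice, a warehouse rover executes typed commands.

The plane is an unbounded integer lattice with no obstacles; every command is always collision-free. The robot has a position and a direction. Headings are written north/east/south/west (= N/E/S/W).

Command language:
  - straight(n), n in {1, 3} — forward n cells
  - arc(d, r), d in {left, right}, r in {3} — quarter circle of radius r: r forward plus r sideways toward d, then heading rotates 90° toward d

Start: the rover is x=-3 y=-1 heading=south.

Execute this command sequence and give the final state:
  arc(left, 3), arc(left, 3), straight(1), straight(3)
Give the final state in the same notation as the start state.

x=3 y=3 heading=north

start: x=-3 y=-1 heading=south
t=1 arc(left, 3) ⇒ x=0 y=-4 heading=east
t=2 arc(left, 3) ⇒ x=3 y=-1 heading=north
t=3 straight(1) ⇒ x=3 y=0 heading=north
t=4 straight(3) ⇒ x=3 y=3 heading=north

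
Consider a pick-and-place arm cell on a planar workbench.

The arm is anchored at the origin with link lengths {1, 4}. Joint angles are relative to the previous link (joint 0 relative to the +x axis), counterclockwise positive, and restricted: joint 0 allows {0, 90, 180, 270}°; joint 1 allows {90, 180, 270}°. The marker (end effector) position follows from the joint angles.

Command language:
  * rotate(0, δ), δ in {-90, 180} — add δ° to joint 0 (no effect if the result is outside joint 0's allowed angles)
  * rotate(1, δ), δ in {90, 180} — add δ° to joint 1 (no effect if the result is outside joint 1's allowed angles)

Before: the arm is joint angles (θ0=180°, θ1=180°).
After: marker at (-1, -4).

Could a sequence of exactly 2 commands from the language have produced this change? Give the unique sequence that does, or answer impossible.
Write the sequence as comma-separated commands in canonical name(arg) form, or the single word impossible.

key: order matters: swapping rotate(1, 90) and rotate(1, 180) lands elsewhere
from: joint angles (θ0=180°, θ1=180°)
[1] after rotate(1, 90): joint angles (θ0=180°, θ1=270°)
[2] after rotate(1, 180): joint angles (θ0=180°, θ1=90°)
all 16 alternatives checked — unique.

rotate(1, 90), rotate(1, 180)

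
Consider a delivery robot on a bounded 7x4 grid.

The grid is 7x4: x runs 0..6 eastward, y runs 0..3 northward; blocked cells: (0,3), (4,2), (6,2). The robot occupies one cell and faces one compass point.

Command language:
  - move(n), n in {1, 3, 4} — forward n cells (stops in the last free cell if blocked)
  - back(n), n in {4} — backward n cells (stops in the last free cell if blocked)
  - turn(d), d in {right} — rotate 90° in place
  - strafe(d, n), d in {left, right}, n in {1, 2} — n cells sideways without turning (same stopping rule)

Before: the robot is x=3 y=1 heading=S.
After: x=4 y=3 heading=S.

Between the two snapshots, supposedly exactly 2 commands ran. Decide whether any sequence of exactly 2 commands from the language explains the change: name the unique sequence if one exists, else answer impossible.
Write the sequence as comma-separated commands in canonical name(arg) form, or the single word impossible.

key: heading stays S — no command in the sequence turns
initial: x=3 y=1 heading=S
1. back(4) → x=3 y=3 heading=S
2. strafe(left, 1) → x=4 y=3 heading=S
all 81 alternatives checked — unique.

back(4), strafe(left, 1)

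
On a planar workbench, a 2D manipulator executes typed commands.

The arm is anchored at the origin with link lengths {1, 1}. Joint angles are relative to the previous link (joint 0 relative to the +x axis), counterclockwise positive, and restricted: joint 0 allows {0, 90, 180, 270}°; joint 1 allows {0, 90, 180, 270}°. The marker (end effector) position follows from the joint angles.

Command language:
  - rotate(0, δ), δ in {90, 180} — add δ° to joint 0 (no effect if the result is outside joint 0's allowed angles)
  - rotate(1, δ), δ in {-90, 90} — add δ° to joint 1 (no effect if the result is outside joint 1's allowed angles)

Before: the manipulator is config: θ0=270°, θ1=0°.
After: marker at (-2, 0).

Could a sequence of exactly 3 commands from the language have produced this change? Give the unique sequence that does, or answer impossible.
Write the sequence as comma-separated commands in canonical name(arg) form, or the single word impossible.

begin: config: θ0=270°, θ1=0°
[1] after rotate(0, 90): config: θ0=0°, θ1=0°
[2] after rotate(0, 90): config: θ0=90°, θ1=0°
[3] after rotate(0, 90): config: θ0=180°, θ1=0°
uniquely the one of 64 3-step routes that fits.

rotate(0, 90), rotate(0, 90), rotate(0, 90)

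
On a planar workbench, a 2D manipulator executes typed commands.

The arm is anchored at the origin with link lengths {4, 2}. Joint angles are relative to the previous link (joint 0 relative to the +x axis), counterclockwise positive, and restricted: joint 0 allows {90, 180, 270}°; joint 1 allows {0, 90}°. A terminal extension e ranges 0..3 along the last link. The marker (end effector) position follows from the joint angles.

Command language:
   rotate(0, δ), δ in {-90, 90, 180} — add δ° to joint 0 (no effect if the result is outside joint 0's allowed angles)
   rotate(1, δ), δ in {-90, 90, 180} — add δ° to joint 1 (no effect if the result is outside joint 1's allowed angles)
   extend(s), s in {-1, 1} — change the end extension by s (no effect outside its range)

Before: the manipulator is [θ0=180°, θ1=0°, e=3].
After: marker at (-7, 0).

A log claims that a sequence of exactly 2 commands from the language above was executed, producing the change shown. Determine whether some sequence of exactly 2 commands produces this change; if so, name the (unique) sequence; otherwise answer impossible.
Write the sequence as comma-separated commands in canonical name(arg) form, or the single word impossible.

extend(-1), extend(-1)

from: [θ0=180°, θ1=0°, e=3]
1. extend(-1) → [θ0=180°, θ1=0°, e=2]
2. extend(-1) → [θ0=180°, θ1=0°, e=1]
all 64 alternatives checked — unique.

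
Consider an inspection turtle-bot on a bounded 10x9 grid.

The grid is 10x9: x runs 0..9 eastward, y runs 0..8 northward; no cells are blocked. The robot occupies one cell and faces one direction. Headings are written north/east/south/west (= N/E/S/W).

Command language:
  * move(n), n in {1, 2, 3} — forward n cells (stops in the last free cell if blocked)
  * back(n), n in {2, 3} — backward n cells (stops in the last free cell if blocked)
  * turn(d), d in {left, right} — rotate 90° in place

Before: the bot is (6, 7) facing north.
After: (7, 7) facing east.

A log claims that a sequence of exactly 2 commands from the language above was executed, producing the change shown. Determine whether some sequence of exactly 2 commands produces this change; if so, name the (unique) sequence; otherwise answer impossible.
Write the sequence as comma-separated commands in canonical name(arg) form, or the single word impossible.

turn(right), move(1)

key: position moved to (7,7) AND the heading swung to E — translation plus rotation needed
start: (6, 7) facing north
[1] after turn(right): (6, 7) facing east
[2] after move(1): (7, 7) facing east
no rival 2-sequence matches.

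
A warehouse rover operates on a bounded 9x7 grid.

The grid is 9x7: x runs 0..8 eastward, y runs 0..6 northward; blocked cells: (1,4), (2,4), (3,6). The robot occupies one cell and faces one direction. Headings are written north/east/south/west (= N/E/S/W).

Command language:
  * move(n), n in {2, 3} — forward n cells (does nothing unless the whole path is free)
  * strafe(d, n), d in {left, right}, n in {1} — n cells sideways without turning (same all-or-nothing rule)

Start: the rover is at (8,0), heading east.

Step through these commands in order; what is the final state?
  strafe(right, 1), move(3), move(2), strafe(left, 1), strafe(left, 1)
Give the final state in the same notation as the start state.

start: at (8,0), heading east
step 1 (strafe(right, 1)): at (8,0), heading east
step 2 (move(3)): at (8,0), heading east
step 3 (move(2)): at (8,0), heading east
step 4 (strafe(left, 1)): at (8,1), heading east
step 5 (strafe(left, 1)): at (8,2), heading east

at (8,2), heading east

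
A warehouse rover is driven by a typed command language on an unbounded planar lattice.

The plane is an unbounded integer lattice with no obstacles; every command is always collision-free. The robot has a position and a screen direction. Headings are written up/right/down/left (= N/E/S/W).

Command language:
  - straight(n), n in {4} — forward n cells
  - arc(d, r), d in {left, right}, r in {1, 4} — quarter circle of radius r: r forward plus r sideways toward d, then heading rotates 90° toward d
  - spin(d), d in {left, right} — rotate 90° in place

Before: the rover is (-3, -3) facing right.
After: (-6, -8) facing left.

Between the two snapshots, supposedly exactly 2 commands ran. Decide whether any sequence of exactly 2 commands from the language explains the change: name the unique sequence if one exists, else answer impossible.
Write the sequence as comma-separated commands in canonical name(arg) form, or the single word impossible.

key: running arc(right, 4) before arc(right, 1) would end elsewhere — order is forced
begin: (-3, -3) facing right
[1] after arc(right, 1): (-2, -4) facing down
[2] after arc(right, 4): (-6, -8) facing left
no rival 2-sequence matches.

arc(right, 1), arc(right, 4)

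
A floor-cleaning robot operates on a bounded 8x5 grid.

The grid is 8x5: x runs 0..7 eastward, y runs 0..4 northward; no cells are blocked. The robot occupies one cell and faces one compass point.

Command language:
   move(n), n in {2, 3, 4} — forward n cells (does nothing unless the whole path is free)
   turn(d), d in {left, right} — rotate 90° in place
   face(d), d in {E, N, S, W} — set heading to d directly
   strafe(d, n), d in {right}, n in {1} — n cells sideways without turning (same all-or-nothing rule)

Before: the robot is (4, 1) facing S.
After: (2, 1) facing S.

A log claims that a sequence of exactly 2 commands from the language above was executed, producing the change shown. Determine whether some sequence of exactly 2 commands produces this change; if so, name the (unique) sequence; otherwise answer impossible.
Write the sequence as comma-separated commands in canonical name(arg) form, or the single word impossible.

key: still facing S at the end — nothing in the sequence rotates
start: (4, 1) facing S
step 1 (strafe(right, 1)): (3, 1) facing S
step 2 (strafe(right, 1)): (2, 1) facing S
all 100 alternatives checked — unique.

strafe(right, 1), strafe(right, 1)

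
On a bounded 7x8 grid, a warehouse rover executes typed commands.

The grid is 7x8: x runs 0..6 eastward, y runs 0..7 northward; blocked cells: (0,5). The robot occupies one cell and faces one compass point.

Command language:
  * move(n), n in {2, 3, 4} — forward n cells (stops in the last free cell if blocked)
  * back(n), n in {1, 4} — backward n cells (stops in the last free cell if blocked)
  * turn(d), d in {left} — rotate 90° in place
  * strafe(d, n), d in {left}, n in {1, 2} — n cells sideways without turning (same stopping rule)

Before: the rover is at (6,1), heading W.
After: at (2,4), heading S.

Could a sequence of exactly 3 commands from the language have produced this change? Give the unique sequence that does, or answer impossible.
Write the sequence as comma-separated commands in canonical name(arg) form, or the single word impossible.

all 512 sequences checked — none match.

impossible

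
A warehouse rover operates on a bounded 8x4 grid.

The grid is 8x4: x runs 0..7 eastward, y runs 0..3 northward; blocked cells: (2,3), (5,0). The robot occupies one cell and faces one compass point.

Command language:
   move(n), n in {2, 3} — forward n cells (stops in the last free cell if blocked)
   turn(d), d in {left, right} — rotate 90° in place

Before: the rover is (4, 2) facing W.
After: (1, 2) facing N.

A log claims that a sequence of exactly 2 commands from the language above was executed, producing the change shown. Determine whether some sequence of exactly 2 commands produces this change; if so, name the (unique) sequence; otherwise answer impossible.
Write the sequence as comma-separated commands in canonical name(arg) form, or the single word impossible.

key: order matters: swapping move(3) and turn(right) lands elsewhere
begin: (4, 2) facing W
1. move(3) → (1, 2) facing W
2. turn(right) → (1, 2) facing N
all 16 alternatives checked — unique.

move(3), turn(right)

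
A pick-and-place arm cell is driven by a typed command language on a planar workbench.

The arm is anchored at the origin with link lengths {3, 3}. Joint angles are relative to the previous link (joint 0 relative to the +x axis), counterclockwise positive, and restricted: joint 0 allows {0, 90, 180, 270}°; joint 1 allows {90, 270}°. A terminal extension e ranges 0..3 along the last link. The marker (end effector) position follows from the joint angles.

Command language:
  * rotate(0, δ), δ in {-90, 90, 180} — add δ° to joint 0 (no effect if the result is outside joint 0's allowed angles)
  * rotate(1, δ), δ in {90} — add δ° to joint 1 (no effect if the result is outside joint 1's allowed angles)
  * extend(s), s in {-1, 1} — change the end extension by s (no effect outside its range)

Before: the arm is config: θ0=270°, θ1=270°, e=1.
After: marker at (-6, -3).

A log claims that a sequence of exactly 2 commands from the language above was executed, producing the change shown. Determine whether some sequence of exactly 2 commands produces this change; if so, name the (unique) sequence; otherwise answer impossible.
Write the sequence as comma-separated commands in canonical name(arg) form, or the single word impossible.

from: config: θ0=270°, θ1=270°, e=1
[1] after extend(1): config: θ0=270°, θ1=270°, e=2
[2] after extend(1): config: θ0=270°, θ1=270°, e=3
uniquely the one of 36 2-step routes that fits.

extend(1), extend(1)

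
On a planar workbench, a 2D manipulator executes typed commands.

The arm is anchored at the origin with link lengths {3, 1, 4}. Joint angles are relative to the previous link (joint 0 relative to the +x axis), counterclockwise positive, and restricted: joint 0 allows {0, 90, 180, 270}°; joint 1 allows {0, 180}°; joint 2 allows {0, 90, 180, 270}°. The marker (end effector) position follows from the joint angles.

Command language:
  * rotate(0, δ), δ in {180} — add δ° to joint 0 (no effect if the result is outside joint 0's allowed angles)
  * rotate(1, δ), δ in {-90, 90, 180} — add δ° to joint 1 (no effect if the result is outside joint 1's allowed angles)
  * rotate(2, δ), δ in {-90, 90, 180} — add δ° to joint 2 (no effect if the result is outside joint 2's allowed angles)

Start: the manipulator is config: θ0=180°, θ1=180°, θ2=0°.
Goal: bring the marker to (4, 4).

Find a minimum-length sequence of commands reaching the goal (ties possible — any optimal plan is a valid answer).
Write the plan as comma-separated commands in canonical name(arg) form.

start: config: θ0=180°, θ1=180°, θ2=0°
t=1 rotate(2, 90) ⇒ config: θ0=180°, θ1=180°, θ2=90°
t=2 rotate(1, 180) ⇒ config: θ0=180°, θ1=0°, θ2=90°
t=3 rotate(0, 180) ⇒ config: θ0=0°, θ1=0°, θ2=90°
no 2-step plan works, so 3 is optimal.

rotate(2, 90), rotate(1, 180), rotate(0, 180)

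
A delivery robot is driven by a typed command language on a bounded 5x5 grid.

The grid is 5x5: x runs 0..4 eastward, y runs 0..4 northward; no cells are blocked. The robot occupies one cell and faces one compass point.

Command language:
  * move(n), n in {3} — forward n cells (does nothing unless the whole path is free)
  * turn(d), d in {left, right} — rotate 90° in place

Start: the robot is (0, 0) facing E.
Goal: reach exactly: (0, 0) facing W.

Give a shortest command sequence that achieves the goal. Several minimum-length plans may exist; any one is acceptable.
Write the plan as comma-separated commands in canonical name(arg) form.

t0: (0, 0) facing E
t=1 turn(right) ⇒ (0, 0) facing S
t=2 turn(right) ⇒ (0, 0) facing W
shorter routes all fall short; 2 is best.

turn(right), turn(right)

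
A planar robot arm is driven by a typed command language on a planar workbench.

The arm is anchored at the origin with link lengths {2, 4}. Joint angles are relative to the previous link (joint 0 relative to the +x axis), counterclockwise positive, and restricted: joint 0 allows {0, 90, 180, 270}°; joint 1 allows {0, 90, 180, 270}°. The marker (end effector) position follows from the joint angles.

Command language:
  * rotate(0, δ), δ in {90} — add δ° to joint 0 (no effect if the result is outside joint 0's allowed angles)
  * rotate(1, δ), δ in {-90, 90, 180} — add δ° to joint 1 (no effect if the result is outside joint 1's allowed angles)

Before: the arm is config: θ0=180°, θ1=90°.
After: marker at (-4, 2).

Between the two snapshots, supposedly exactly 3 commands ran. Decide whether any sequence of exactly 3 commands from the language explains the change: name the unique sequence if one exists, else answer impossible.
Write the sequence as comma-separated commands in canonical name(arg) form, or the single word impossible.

rotate(0, 90), rotate(0, 90), rotate(0, 90)

from: config: θ0=180°, θ1=90°
[1] after rotate(0, 90): config: θ0=270°, θ1=90°
[2] after rotate(0, 90): config: θ0=0°, θ1=90°
[3] after rotate(0, 90): config: θ0=90°, θ1=90°
no rival 3-sequence matches.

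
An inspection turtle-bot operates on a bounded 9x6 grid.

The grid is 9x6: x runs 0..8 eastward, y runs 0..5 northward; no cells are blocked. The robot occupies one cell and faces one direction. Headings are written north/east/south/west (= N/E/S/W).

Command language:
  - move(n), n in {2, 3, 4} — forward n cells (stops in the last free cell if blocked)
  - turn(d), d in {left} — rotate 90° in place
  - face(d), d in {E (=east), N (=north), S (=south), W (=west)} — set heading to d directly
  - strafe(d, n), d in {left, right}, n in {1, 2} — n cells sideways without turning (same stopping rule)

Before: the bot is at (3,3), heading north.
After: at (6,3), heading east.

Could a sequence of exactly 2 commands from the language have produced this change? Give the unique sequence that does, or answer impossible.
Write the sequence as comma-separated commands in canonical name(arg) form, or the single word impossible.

face(E), move(3)

key: cell and facing (now E) both changed — the 2 commands mix motion and turning
initial: at (3,3), heading north
1. face(E) → at (3,3), heading east
2. move(3) → at (6,3), heading east
all 144 alternatives checked — unique.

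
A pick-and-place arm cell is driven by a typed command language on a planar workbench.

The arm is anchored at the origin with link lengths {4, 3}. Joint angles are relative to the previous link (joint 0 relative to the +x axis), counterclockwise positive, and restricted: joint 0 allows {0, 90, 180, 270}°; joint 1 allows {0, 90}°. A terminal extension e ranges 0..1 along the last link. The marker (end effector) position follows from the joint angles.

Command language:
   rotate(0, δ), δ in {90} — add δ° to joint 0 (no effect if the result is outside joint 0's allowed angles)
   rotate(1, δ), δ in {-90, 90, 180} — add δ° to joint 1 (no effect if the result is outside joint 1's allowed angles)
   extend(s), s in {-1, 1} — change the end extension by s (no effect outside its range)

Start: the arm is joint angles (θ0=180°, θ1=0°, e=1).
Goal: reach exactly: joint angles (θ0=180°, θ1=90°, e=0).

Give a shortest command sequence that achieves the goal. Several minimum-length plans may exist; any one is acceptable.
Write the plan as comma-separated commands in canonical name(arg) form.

extend(-1), rotate(1, 90)

t0: joint angles (θ0=180°, θ1=0°, e=1)
t=1 extend(-1) ⇒ joint angles (θ0=180°, θ1=0°, e=0)
t=2 rotate(1, 90) ⇒ joint angles (θ0=180°, θ1=90°, e=0)
no 1-step plan works, so 2 is optimal.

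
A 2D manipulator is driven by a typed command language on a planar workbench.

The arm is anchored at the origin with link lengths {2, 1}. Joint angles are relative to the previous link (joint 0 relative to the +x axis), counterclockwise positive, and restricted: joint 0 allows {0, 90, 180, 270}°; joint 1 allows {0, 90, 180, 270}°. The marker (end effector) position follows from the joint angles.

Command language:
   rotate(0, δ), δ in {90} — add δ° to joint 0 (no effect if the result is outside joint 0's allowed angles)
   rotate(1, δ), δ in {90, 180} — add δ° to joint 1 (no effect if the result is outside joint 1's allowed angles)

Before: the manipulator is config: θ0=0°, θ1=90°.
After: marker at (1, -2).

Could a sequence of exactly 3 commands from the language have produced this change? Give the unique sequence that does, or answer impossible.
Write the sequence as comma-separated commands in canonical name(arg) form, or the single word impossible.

from: config: θ0=0°, θ1=90°
step 1 (rotate(0, 90)): config: θ0=90°, θ1=90°
step 2 (rotate(0, 90)): config: θ0=180°, θ1=90°
step 3 (rotate(0, 90)): config: θ0=270°, θ1=90°
all 27 alternatives checked — unique.

rotate(0, 90), rotate(0, 90), rotate(0, 90)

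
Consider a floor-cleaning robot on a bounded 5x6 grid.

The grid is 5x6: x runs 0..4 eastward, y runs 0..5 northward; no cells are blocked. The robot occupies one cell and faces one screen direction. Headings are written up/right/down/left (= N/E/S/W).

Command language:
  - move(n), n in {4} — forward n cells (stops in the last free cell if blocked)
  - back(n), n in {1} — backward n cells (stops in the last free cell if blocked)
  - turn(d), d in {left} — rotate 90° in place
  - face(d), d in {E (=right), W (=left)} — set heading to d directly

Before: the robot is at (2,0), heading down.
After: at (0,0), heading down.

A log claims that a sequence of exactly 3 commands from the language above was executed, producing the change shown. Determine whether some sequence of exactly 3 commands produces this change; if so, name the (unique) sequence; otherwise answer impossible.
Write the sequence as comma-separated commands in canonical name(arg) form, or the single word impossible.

face(W), move(4), turn(left)

key: heading stays S — rotations cancel among the 3 commands
start: at (2,0), heading down
step 1 (face(W)): at (2,0), heading left
step 2 (move(4)): at (0,0), heading left
step 3 (turn(left)): at (0,0), heading down
no other 3-command option fits: unique.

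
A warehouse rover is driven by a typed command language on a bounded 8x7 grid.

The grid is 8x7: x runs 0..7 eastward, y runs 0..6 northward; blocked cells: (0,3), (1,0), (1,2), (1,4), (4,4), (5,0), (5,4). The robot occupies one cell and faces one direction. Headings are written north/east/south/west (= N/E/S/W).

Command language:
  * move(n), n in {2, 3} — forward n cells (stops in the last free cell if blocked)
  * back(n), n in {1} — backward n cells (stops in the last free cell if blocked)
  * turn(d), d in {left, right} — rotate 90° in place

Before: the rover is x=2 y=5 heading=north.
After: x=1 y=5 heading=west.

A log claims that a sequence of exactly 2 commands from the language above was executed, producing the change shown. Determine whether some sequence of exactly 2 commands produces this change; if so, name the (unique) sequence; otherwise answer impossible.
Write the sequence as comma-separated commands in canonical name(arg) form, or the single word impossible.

impossible

no 2-step route produces this change.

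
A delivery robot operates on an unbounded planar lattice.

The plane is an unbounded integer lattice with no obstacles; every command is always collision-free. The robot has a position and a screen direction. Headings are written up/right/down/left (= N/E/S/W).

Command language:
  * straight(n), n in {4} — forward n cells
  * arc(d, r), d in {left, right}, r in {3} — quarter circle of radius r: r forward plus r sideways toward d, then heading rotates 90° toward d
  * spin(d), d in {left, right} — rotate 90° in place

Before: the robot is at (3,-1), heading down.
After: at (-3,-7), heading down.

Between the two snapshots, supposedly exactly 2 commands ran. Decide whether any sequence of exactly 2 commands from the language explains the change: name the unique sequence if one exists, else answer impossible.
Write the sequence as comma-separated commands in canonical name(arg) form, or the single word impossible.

key: order matters: swapping arc(right, 3) and arc(left, 3) lands elsewhere
start: at (3,-1), heading down
t=1 arc(right, 3) ⇒ at (0,-4), heading left
t=2 arc(left, 3) ⇒ at (-3,-7), heading down
no other 2-command option fits: unique.

arc(right, 3), arc(left, 3)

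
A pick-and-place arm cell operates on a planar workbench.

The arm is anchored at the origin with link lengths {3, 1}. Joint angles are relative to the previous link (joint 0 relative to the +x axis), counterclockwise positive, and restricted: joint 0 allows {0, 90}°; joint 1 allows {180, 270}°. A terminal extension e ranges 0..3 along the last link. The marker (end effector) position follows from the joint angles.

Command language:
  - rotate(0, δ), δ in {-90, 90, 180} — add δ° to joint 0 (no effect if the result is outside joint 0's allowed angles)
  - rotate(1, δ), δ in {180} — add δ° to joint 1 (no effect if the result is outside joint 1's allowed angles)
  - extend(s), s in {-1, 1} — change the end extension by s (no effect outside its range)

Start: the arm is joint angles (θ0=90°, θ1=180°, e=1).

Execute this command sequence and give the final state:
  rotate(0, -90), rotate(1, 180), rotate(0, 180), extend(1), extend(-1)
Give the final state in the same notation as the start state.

joint angles (θ0=0°, θ1=180°, e=1)

initial: joint angles (θ0=90°, θ1=180°, e=1)
step 1 (rotate(0, -90)): joint angles (θ0=0°, θ1=180°, e=1)
step 2 (rotate(1, 180)): joint angles (θ0=0°, θ1=180°, e=1)
step 3 (rotate(0, 180)): joint angles (θ0=0°, θ1=180°, e=1)
step 4 (extend(1)): joint angles (θ0=0°, θ1=180°, e=2)
step 5 (extend(-1)): joint angles (θ0=0°, θ1=180°, e=1)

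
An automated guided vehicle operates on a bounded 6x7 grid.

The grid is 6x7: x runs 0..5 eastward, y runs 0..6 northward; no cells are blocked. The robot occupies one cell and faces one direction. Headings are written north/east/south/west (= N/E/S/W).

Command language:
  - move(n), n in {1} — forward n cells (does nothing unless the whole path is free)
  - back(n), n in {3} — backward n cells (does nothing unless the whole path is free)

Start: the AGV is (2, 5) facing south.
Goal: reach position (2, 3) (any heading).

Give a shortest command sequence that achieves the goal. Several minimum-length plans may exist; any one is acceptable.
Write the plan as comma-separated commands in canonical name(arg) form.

move(1), move(1)

t0: (2, 5) facing south
t=1 move(1) ⇒ (2, 4) facing south
t=2 move(1) ⇒ (2, 3) facing south
no 1-step plan works, so 2 is optimal.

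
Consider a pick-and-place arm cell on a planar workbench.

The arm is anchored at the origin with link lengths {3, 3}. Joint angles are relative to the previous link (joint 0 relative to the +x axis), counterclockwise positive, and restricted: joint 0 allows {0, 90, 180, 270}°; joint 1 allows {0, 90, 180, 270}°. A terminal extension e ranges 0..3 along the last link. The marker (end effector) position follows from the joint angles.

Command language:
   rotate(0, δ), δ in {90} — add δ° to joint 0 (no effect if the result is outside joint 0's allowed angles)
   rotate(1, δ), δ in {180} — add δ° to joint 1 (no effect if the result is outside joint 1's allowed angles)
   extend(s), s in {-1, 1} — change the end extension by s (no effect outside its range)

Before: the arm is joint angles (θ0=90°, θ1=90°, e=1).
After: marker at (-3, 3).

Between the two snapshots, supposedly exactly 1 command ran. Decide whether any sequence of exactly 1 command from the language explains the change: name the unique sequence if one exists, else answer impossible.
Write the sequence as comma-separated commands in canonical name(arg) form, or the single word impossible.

initial: joint angles (θ0=90°, θ1=90°, e=1)
t=1 extend(-1) ⇒ joint angles (θ0=90°, θ1=90°, e=0)
no other 1-command option fits: unique.

extend(-1)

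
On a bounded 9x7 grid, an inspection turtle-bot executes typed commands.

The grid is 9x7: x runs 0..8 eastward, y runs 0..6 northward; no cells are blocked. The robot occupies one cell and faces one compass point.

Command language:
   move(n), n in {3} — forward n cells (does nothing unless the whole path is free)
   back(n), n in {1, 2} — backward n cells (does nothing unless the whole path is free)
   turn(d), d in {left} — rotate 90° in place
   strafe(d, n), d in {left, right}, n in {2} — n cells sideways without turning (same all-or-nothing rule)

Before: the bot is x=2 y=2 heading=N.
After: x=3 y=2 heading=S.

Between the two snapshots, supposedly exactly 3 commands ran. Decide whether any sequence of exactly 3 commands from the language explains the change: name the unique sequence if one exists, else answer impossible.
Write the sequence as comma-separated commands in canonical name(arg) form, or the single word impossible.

key: cell and facing (now S) both changed — the 3 commands mix motion and turning
initial: x=2 y=2 heading=N
t=1 turn(left) ⇒ x=2 y=2 heading=W
t=2 back(1) ⇒ x=3 y=2 heading=W
t=3 turn(left) ⇒ x=3 y=2 heading=S
no rival 3-sequence matches.

turn(left), back(1), turn(left)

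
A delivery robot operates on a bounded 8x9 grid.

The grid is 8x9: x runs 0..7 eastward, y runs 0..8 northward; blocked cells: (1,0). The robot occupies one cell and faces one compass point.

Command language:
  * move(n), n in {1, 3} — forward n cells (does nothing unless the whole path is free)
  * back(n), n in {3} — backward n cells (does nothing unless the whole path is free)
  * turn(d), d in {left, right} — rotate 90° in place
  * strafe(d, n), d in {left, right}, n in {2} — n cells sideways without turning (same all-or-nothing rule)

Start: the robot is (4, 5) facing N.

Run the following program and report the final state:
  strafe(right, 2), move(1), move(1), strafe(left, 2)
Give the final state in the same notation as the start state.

(4, 7) facing N

start: (4, 5) facing N
[1] after strafe(right, 2): (6, 5) facing N
[2] after move(1): (6, 6) facing N
[3] after move(1): (6, 7) facing N
[4] after strafe(left, 2): (4, 7) facing N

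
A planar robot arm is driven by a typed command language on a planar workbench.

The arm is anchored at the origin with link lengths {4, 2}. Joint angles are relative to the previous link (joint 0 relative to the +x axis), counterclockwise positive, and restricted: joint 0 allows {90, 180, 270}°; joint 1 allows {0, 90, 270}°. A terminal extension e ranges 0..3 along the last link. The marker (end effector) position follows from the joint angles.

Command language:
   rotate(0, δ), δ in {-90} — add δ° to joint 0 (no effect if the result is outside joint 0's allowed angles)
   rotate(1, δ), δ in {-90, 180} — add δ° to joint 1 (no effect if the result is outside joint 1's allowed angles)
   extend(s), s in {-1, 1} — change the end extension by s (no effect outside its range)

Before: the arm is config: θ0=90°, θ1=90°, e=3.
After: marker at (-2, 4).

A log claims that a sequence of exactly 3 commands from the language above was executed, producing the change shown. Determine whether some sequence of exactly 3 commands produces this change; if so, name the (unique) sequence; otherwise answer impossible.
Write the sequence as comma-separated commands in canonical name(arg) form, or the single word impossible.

extend(-1), extend(-1), extend(-1)

t0: config: θ0=90°, θ1=90°, e=3
t=1 extend(-1) ⇒ config: θ0=90°, θ1=90°, e=2
t=2 extend(-1) ⇒ config: θ0=90°, θ1=90°, e=1
t=3 extend(-1) ⇒ config: θ0=90°, θ1=90°, e=0
uniquely the one of 125 3-step routes that fits.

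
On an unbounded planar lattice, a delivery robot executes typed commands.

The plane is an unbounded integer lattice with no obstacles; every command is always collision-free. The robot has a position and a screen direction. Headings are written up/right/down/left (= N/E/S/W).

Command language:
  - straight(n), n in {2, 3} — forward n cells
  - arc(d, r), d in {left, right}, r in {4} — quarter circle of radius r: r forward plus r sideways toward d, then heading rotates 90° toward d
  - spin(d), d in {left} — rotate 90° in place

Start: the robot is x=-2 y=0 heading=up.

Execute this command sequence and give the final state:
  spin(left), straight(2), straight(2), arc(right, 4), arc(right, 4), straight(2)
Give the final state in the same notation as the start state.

begin: x=-2 y=0 heading=up
[1] after spin(left): x=-2 y=0 heading=left
[2] after straight(2): x=-4 y=0 heading=left
[3] after straight(2): x=-6 y=0 heading=left
[4] after arc(right, 4): x=-10 y=4 heading=up
[5] after arc(right, 4): x=-6 y=8 heading=right
[6] after straight(2): x=-4 y=8 heading=right

x=-4 y=8 heading=right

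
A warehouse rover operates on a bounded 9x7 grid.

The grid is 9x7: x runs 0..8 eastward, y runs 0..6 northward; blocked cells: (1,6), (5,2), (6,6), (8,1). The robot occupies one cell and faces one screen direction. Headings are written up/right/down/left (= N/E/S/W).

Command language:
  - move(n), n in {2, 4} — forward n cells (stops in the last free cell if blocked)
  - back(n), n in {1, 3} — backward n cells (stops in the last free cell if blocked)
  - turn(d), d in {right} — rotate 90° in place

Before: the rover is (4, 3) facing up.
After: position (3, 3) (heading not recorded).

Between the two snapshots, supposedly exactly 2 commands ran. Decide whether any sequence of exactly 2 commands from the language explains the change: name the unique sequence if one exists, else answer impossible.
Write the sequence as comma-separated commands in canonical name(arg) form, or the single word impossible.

key: running back(1) before turn(right) would end elsewhere — order is forced
t0: (4, 3) facing up
step 1 (turn(right)): (4, 3) facing right
step 2 (back(1)): (3, 3) facing right
no other 2-command option fits: unique.

turn(right), back(1)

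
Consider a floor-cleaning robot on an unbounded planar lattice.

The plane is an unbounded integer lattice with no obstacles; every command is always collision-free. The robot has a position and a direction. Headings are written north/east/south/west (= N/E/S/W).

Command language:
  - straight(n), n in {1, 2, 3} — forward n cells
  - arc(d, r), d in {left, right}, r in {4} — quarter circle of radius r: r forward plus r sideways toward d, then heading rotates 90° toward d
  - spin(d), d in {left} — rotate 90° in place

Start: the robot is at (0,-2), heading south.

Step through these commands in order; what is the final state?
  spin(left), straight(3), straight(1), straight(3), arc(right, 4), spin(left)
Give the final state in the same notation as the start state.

at (11,-6), heading east

initial: at (0,-2), heading south
[1] after spin(left): at (0,-2), heading east
[2] after straight(3): at (3,-2), heading east
[3] after straight(1): at (4,-2), heading east
[4] after straight(3): at (7,-2), heading east
[5] after arc(right, 4): at (11,-6), heading south
[6] after spin(left): at (11,-6), heading east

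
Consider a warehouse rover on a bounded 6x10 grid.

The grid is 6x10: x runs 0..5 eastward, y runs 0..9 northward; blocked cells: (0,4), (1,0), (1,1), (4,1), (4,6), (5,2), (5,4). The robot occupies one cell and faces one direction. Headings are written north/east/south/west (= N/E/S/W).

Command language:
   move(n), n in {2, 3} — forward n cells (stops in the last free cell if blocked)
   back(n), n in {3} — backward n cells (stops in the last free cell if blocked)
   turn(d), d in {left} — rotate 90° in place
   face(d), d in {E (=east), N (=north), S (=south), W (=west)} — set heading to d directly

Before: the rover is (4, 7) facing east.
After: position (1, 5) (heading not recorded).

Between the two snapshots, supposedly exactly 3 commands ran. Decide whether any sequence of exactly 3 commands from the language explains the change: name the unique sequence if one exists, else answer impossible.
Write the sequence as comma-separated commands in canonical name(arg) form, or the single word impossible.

back(3), face(S), move(2)

key: running move(2) before back(3) would end elsewhere — order is forced
initial: (4, 7) facing east
step 1 (back(3)): (1, 7) facing east
step 2 (face(S)): (1, 7) facing south
step 3 (move(2)): (1, 5) facing south
no other 3-command option fits: unique.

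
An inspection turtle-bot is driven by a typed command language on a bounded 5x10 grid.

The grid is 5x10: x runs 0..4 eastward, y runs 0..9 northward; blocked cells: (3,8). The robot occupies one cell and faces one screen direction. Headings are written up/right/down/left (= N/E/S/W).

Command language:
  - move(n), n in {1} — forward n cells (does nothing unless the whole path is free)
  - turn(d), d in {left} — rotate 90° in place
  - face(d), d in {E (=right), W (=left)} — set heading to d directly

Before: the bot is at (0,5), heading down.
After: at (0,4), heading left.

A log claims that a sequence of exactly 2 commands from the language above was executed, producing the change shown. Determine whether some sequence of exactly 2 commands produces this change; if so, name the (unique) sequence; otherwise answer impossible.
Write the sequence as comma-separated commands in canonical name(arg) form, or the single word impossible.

key: position moved to (0,4) AND the heading swung to W — translation plus rotation needed
initial: at (0,5), heading down
t=1 move(1) ⇒ at (0,4), heading down
t=2 face(W) ⇒ at (0,4), heading left
all 16 alternatives checked — unique.

move(1), face(W)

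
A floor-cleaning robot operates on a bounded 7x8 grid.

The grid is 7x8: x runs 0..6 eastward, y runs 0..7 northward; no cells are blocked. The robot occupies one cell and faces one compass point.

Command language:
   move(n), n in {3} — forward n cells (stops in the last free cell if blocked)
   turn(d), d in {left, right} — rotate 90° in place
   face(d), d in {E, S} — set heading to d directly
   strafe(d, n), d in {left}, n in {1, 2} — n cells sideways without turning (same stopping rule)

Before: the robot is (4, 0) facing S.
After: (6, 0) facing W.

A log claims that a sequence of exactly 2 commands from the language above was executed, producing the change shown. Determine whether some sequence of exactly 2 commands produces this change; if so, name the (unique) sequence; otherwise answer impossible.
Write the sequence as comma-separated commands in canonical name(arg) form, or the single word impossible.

strafe(left, 2), turn(right)

key: position moved to (6,0) AND the heading swung to W — translation plus rotation needed
t0: (4, 0) facing S
step 1 (strafe(left, 2)): (6, 0) facing S
step 2 (turn(right)): (6, 0) facing W
uniquely the one of 49 2-step routes that fits.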